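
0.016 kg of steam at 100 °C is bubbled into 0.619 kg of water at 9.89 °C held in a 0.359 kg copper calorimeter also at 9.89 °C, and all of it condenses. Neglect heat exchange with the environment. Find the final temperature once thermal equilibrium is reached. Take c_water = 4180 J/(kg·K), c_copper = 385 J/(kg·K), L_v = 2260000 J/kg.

T_f ≈ 25.0 °C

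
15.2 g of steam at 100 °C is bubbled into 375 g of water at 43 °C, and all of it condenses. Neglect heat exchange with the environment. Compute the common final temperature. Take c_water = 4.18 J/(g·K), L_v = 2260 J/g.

Energy balance with sensible and latent terms:
steam→water at 100 °C releases m L_v = 15.2×2260 = 34352
  condensate cools 100→T: 15.2×4.18×(T − 100) = 63.54(T − 100)
  original water: 1567.5(T − 43)
1631 T = 34352 + 6353.6 + 67402 = 108108
T ≈ 66.28 °C, under the boiling point, so the assumption holds.

T_f ≈ 66.3 °C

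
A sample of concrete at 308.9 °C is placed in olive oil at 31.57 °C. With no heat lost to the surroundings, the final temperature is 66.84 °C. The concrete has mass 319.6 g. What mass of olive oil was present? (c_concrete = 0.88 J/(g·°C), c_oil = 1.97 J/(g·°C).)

m ≈ 980 g

Heat lost by the concrete = heat gained by the oil:
319.6·0.88·(308.9 − 66.84) = m·1.97·(66.84 − 31.57)
69.48 m = 68079  ⇒  m ≈ 979.8 g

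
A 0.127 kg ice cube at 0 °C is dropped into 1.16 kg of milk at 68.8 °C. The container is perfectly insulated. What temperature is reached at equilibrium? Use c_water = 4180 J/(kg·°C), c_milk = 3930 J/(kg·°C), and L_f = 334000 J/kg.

T_f ≈ 53.3 °C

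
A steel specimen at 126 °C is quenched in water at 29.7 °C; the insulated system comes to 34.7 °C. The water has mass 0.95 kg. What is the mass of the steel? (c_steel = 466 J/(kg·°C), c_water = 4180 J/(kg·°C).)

Heat lost by the steel = heat gained by the water:
m·466·(126 − 34.7) = 0.95·4180·(34.7 − 29.7)
42546 m = 19855  ⇒  m ≈ 0.4667 kg

m ≈ 0.467 kg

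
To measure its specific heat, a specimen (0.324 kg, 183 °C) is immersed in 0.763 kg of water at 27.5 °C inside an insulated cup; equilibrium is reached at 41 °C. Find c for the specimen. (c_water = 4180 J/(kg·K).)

c ≈ 936 J/(kg·K)

m_s c (T_s − T_f) = m_water c_water (T_f − T_0):
0.324·c·(183 − 41) = 0.763·4180·(41 − 27.5)
46.01 c = 43056  ⇒  c ≈ 935.8 J/(kg·K)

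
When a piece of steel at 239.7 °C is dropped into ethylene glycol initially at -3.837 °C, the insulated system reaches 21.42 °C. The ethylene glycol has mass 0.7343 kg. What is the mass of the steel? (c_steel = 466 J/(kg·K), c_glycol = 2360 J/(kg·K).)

m ≈ 0.43 kg

Heat lost by the steel = heat gained by the glycol:
m×466×(239.7 − 21.42) = 0.7343×2360×(21.42 − (-3.837))
101718 m = 43769  ⇒  m ≈ 0.4303 kg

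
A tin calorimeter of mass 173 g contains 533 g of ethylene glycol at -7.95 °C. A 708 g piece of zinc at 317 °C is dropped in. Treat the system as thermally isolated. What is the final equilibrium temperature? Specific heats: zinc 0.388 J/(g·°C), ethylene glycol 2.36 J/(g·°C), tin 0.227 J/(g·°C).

T_f ≈ 48.8 °C

Taking heat into each body as positive, Σ m c ΔT = 0:
708*0.388*(T − 317) + 533*2.36*(T − (-7.95)) + 173*0.227*(T − (-7.95)) = 0
274.7(T − 317) + 1257.9(T − (-7.95)) + 39.27(T − (-7.95)) = 0
(274.7 + 1257.9 + 39.27) T = 274.7*317 + 1257.9*(-7.95) + 39.27*(-7.95)
T ≈ 48.84 °C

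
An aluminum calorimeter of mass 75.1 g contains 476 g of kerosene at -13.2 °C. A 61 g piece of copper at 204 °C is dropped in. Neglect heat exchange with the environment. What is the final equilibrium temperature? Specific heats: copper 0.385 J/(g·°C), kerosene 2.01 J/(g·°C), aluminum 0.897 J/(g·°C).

Setting the total heat transfer to zero:
61*0.385*(T − 204) + 476*2.01*(T − (-13.2)) + 75.1*0.897*(T − (-13.2)) = 0
23.48(T − 204) + 956.76(T − (-13.2)) + 67.36(T − (-13.2)) = 0
1047.6 T = -8727.5
T = -8727.5/1047.6 ≈ -8.33 °C

T_f ≈ -8.3 °C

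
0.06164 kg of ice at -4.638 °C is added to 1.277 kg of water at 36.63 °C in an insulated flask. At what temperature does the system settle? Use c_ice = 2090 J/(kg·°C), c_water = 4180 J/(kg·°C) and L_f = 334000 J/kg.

T_f ≈ 31.2 °C

Sum of m c ΔT and latent-heat terms is zero:
warm ice to 0 °C: 0.06164·2090·(0 − (-4.638)) = 597.5
  fusion: m_ice L_f = 0.06164·334000 = 20588
  warm the meltwater: 257.66 T
  water cools: 1.277·4180·(T − 36.63) = 5337.9(T − 36.63)
5595.5 T = 195526 − 21185 = 174341
T ≈ 31.16 °C — above 0 °C, consistent with complete melting.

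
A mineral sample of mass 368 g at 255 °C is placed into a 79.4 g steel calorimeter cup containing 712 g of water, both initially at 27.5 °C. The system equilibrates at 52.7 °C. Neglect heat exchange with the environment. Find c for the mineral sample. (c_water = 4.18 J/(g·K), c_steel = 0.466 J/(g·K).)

Let T be the final temperature. ΣQ_i = 0:
368×c×(52.7 − 255) + 712×4.18×(52.7 − 27.5) + 79.4×0.466×(52.7 − 27.5) = 0
-74446 c = -75932
c = -75932/-74446 ≈ 1.02 J/(g·K)

c ≈ 1.02 J/(g·K)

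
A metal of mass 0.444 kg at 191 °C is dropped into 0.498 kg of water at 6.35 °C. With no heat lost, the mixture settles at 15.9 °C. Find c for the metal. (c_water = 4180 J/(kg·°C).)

c ≈ 256 J/(kg·°C)

m_s c (T_s − T_f) = m_water c_water (T_f − T_0):
0.444×c×(191 − 15.9) = 0.498×4180×(15.9 − 6.35)
77.74 c = 19880  ⇒  c ≈ 255.7 J/(kg·°C)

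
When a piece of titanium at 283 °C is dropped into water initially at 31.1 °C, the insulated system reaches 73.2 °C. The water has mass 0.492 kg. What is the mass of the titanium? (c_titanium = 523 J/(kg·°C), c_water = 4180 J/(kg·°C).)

m ≈ 0.789 kg

Net heat exchanged in the isolated system is zero:
m·523·(73.2 − 283) + 0.492·4180·(73.2 − 31.1) = 0
-109725 m = -86581
m = -86581/-109725 ≈ 0.7891 kg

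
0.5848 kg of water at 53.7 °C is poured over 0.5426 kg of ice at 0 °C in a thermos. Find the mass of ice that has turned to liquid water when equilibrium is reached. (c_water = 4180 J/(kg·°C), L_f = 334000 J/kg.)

m_melted ≈ 0.393 kg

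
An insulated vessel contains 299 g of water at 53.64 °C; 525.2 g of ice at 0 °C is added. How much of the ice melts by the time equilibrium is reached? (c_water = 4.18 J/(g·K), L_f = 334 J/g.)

Cooling the water to 0 °C releases 299×4.18×53.64 = 67040 J.
Melting all 525.2 g of ice would need 525.2×334 = 175417 J.
67040 J < 175417 J, so only part of the ice melts and the system sits at 0 °C.
Mass melted = 67040/334 ≈ 200.7 g.

m_melted ≈ 201 g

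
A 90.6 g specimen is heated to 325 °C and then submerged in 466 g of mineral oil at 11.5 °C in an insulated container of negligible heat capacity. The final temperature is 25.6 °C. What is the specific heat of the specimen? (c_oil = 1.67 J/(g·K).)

c ≈ 0.405 J/(g·K)

Heat gained plus heat lost sum to zero:
90.6×c×(25.6 − 325) + 466×1.67×(25.6 − 11.5) = 0
-27126 c = -10973
c = -10973/-27126 ≈ 0.4045 J/(g·K)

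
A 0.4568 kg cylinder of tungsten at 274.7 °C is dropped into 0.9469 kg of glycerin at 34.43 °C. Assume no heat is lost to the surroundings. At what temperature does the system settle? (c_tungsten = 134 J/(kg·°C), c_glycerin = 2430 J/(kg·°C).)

T_f ≈ 40.7 °C

With ΣQ=0 the equilibrium temperature is the m·c-weighted mean:
T_f = (61.21·274.7 + 2301·34.43) / (61.21 + 2301)
    = 96037 / 2362.2 ≈ 40.66 °C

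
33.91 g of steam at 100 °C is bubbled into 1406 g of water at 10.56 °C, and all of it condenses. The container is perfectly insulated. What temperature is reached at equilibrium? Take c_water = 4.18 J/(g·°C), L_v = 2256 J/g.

Setting the total heat transfer to zero:
latent heat released on condensation: 33.91·2256 = 76501
  condensate cools 100→T: 33.91·4.18·(T − 100) = 141.74(T − 100)
  original water: 5877.1(T − 10.56)
6018.8 T = 76501 + 14174 + 62062 = 152737
T ≈ 25.38 °C (< 100 °C, so full condensation is consistent).

T_f ≈ 25.4 °C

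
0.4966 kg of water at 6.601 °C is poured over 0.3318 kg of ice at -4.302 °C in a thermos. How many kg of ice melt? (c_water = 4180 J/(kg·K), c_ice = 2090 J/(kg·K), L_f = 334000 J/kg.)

m_melted ≈ 0.0321 kg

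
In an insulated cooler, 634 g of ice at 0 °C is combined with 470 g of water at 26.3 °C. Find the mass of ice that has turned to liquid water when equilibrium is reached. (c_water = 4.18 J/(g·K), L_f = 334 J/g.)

m_melted ≈ 155 g

Water can give up m c ΔT = 470·4.18·26.3 = 51669 J before reaching 0 °C.
Fully melting the ice requires m_ice L_f = 634·334 = 211756 J.
51669 J < 211756 J, so only part of the ice melts and the system sits at 0 °C.
Mass melted = 51669/334 ≈ 154.7 g.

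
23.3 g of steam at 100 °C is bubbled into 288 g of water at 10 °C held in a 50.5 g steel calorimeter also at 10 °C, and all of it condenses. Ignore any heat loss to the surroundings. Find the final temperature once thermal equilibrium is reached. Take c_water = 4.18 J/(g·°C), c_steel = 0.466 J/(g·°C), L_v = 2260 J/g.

T_f ≈ 56.4 °C

Energy balance with sensible and latent terms:
condense steam: −23.3·2260 = −52658; condensed water 100 °C→T: 97.39(T − 100); water warms: 288·4.18·(T − 10) = 1203.8(T − 10); steel cup: 50.5·0.466·(T − 10) = 23.53(T − 10)
1324.8 T = 52658 + 9739.4 + 12274 = 74671
T ≈ 56.37 °C, under the boiling point, so the assumption holds.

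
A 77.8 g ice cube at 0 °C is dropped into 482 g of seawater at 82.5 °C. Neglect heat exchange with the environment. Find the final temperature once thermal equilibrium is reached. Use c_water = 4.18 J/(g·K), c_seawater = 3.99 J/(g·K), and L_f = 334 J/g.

T_f ≈ 59.0 °C

Let T be the final temperature. ΣQ_i = 0:
melt ice: 77.8×334 = 25985
  warm the meltwater: 325.2 T
  seawater cools: 482×3.99×(T − 82.5) = 1923.2(T − 82.5)
2248.4 T = 158662 − 25985 = 132677
T ≈ 59.01 °C (positive, so assuming full melt was valid).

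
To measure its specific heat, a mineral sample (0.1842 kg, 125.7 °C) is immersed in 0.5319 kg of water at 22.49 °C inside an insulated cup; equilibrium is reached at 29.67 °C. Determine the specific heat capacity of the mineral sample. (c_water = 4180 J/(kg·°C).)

Taking heat into each body as positive, Σ m c ΔT = 0:
0.1842×c×(29.67 − 125.7) + 0.5319×4180×(29.67 − 22.49) = 0
-17.69 c = -15964
c = -15964/-17.69 ≈ 902.5 J/(kg·°C)

c ≈ 902 J/(kg·°C)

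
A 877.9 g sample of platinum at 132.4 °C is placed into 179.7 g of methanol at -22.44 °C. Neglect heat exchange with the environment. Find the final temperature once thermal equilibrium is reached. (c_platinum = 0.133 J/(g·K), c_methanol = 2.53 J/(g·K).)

T_f ≈ 9.2 °C

Heat lost by the platinum equals heat gained by the methanol:
877.9×0.133×(132.4 − T) = 179.7×2.53×(T − (-22.44))
116.76(132.4 − T) = 454.64(T − (-22.44))
571.4 T = 5257  ⇒  T ≈ 9.20 °C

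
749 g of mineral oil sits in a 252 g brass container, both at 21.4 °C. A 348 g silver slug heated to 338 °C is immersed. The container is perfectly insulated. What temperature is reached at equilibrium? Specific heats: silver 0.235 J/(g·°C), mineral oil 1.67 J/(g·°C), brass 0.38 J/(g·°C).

T_f ≈ 39.5 °C

T_f is the heat-capacity-weighted average of the initial temperatures:
T_f = (81.78*338 + 1250.8*21.4 + 95.76*21.4) / (81.78 + 1250.8 + 95.76)
    = 56459 / 1428.4 ≈ 39.53 °C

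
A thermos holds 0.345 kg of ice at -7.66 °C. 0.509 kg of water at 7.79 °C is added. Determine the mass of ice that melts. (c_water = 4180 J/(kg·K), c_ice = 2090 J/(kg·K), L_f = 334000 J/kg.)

m_melted ≈ 0.0331 kg

Cooling the water to 0 °C releases 0.509×4180×7.79 = 16574 J.
Warming the ice to 0 °C takes 0.345×2090×7.66 = 5523.2 J, leaving 11051 J for melting.
Melting all 0.345 kg of ice would need 0.345×334000 = 115230 J.
That's not enough to melt it all — equilibrium is at 0 °C with ice remaining.
m_melted×334000 = 11051  ⇒  m_melted ≈ 0.03309 kg.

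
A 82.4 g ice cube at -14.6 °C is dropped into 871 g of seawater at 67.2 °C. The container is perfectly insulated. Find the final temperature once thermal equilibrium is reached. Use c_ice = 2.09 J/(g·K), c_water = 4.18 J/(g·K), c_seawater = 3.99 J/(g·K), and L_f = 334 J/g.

T_f ≈ 53.3 °C

Taking heat into each body as positive, Σ m c ΔT = 0:
warm ice to 0 °C: 82.4×2.09×(0 − (-14.6)) = 2514.4; latent heat to melt: 82.4×334 = 27522; warm the meltwater: 344.43 T; seawater: 3475.3(T − 67.2)
3819.7 T = 233539 − 30036 = 203504
T ≈ 53.28 °C (positive, so assuming full melt was valid).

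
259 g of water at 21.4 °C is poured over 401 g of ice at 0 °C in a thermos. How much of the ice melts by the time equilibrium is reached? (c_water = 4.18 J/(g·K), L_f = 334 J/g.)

m_melted ≈ 69.4 g

Water can give up m c ΔT = 259×4.18×21.4 = 23168 J before reaching 0 °C.
To melt every bit of ice: 401×334 = 133934 J.
23168 J < 133934 J, so only part of the ice melts and the system sits at 0 °C.
m_melted×334 = 23168  ⇒  m_melted ≈ 69.37 g.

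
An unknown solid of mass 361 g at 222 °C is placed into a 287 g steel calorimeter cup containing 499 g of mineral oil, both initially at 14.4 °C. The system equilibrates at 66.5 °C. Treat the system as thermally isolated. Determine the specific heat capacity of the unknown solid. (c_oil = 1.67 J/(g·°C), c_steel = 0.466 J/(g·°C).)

c ≈ 0.898 J/(g·°C)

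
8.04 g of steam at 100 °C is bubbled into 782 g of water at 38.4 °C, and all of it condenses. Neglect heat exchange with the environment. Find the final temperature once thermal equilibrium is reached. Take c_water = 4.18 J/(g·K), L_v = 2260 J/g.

T_f ≈ 44.5 °C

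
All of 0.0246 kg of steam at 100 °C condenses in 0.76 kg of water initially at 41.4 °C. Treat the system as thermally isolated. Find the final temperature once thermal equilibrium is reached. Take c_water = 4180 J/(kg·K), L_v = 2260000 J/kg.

T_f ≈ 60.2 °C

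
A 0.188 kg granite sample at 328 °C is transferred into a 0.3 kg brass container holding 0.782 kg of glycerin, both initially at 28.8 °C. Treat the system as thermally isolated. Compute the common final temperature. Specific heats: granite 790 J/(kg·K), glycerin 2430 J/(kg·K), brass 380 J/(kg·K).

Heat gained plus heat lost sum to zero:
0.188*790*(T − 328) + 0.782*2430*(T − 28.8) + 0.3*380*(T − 28.8) = 0
148.52(T − 328) + 1900.3(T − 28.8) + 114(T − 28.8) = 0
2162.8 T = 106725
T = 106725 / 2162.8 = 49.3 °C

T_f ≈ 49.3 °C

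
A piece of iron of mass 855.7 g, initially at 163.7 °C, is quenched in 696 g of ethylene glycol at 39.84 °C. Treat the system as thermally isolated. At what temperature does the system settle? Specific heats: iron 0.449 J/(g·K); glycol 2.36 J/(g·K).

T_f ≈ 63.3 °C

Set heat shed by the hot body equal to heat absorbed by the cold body:
855.7*0.449*(163.7 − T) = 696*2.36*(T − 39.84)
384.21(163.7 − T) = 1642.6(T − 39.84)
2026.8 T = 128335  ⇒  T ≈ 63.32 °C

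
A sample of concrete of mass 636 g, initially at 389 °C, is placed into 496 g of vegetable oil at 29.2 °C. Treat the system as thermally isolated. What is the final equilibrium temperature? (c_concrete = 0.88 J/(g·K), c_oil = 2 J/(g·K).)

Setting the total heat transfer to zero:
636·0.88·(T − 389) + 496·2·(T − 29.2) = 0
559.68(T − 389) + 992(T − 29.2) = 0
1551.7 T = 246682
T ≈ 158.98 °C

T_f ≈ 159.0 °C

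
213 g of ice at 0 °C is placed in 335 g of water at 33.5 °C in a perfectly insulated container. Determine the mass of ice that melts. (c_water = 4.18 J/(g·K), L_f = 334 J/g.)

m_melted ≈ 140 g

Cooling the water to 0 °C releases 335×4.18×33.5 = 46910 J.
Fully melting the ice requires m_ice L_f = 213×334 = 71142 J.
That's not enough to melt it all — equilibrium is at 0 °C with ice remaining.
Mass melted = 46910/334 ≈ 140.4 g.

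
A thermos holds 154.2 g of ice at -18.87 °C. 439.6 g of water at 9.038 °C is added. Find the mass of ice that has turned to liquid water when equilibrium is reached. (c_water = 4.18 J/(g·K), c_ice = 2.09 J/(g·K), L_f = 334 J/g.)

Cooling the water to 0 °C releases 439.6·4.18·9.038 = 16608 J.
Warming the ice to 0 °C takes 154.2·2.09·18.87 = 6081.4 J, leaving 10526 J for melting.
To melt every bit of ice: 154.2·334 = 51503 J.
10526 J < 51503 J, so only part of the ice melts and the system sits at 0 °C.
Mass melted = 10526/334 ≈ 31.52 g.

m_melted ≈ 31.5 g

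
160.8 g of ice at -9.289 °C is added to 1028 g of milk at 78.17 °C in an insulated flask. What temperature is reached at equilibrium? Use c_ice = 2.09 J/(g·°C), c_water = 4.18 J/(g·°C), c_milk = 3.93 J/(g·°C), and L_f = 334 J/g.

T_f ≈ 55.0 °C

Setting the total heat transfer to zero:
ice -9.289→0 °C: 160.8·2.09·9.289 = 3121.8
  fusion: m_ice L_f = 160.8·334 = 53707
  warm the meltwater: 672.14 T
  milk: 4040(T − 78.17)
4712.2 T = 315810 − 56829 = 258981
T ≈ 54.96 °C (positive, so assuming full melt was valid).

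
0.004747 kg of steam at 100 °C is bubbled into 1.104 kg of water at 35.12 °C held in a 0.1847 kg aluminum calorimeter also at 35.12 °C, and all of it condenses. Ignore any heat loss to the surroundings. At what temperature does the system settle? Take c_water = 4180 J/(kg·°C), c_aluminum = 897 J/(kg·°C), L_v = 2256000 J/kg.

T_f ≈ 37.6 °C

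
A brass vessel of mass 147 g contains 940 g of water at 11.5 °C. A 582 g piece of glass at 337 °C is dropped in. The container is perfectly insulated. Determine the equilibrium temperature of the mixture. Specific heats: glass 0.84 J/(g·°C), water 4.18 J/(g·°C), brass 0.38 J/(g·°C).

T_f ≈ 47.1 °C

Taking heat into each body as positive, Σ m c ΔT = 0:
582·0.84·(T − 337) + 940·4.18·(T − 11.5) + 147·0.38·(T − 11.5) = 0
488.88(T − 337) + 3929.2(T − 11.5) + 55.86(T − 11.5) = 0
4473.9 T = 210581
T = 210581 / 4473.9 = 47.1 °C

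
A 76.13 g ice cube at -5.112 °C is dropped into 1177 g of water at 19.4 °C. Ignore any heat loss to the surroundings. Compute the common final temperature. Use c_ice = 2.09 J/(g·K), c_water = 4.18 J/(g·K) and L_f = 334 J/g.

T_f ≈ 13.2 °C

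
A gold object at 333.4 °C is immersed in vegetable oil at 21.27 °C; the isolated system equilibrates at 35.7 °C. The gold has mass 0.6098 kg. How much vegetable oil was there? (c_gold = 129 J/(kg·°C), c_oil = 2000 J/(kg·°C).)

m ≈ 0.811 kg

Energy conservation, ΣQ = 0:
0.6098·129·(35.7 − 333.4) + m·2000·(35.7 − 21.27) = 0
28860 m = 23418
m = 23418/28860 ≈ 0.8114 kg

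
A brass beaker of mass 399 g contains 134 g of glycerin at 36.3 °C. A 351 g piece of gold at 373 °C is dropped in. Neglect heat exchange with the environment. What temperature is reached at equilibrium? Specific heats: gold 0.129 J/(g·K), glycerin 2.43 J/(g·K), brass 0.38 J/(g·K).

T_f ≈ 65.5 °C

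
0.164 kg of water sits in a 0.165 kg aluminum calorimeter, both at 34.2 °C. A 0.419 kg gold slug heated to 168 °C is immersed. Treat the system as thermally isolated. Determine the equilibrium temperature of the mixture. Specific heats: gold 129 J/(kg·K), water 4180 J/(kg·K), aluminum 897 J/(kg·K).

T_f ≈ 42.3 °C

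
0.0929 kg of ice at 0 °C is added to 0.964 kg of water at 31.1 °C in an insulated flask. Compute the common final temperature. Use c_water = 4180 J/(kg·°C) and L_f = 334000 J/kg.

T_f ≈ 21.3 °C

Conservation of energy gives ΣQ = 0:
latent heat to melt: 0.0929×334000 = 31029; warm the meltwater: 388.32 T; water cools: 0.964×4180×(T − 31.1) = 4029.5(T − 31.1)
4417.8 T = 125318 − 31029 = 94289
T ≈ 21.34 °C — above 0 °C, consistent with complete melting.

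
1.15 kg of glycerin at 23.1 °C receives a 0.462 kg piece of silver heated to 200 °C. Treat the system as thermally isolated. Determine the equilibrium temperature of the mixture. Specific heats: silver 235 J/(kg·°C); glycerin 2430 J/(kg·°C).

T_f is the heat-capacity-weighted average of the initial temperatures:
T_f = (108.57×200 + 2794.5×23.1) / (108.57 + 2794.5)
    = 86267 / 2903.1 ≈ 29.72 °C

T_f ≈ 29.7 °C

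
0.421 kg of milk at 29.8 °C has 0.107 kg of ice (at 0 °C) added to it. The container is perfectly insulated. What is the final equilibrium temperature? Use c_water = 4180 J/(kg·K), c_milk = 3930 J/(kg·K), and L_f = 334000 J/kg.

T_f ≈ 6.5 °C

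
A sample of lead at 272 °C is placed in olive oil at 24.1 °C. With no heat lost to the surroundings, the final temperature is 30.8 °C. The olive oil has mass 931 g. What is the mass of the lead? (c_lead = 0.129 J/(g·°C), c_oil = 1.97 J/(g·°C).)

Taking heat into each body as positive, Σ m c ΔT = 0:
m·0.129·(30.8 − 272) + 931·1.97·(30.8 − 24.1) = 0
-31.11 m = -12288
m = -12288/-31.11 ≈ 394.9 g

m ≈ 395 g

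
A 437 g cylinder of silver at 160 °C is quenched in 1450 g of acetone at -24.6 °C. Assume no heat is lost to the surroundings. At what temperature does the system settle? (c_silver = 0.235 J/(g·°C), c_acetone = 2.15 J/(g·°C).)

T_f ≈ -18.7 °C

Net heat exchanged in the isolated system is zero:
437·0.235·(T − 160) + 1450·2.15·(T − (-24.6)) = 0
3220.2 T = -60259
T = -60259/3220.2 ≈ -18.71 °C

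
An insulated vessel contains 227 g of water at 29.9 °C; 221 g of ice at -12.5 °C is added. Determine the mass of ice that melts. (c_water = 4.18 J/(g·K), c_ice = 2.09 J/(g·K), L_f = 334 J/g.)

m_melted ≈ 67.7 g

Cooling the water to 0 °C releases 227·4.18·29.9 = 28371 J.
Warming the ice to 0 °C takes 221·2.09·12.5 = 5773.6 J, leaving 22597 J for melting.
Fully melting the ice requires m_ice L_f = 221·334 = 73814 J.
22597 J < 73814 J, so only part of the ice melts and the system sits at 0 °C.
Mass melted = 22597/334 ≈ 67.66 g.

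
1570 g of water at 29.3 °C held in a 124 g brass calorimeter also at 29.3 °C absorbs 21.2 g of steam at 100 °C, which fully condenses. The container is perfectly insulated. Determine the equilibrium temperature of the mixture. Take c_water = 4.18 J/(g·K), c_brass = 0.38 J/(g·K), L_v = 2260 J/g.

T_f ≈ 37.4 °C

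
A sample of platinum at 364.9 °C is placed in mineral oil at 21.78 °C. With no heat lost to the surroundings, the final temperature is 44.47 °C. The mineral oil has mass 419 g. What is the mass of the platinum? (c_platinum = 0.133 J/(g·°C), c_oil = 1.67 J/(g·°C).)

Heat lost by the platinum = heat gained by the oil:
m·0.133·(364.9 − 44.47) = 419·1.67·(44.47 − 21.78)
42.62 m = 15877  ⇒  m ≈ 372.5 g

m ≈ 373 g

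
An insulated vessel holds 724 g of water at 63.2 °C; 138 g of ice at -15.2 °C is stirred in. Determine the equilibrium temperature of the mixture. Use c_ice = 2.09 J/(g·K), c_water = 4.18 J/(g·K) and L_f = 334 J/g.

T_f ≈ 39.1 °C

Let T be the final temperature. ΣQ_i = 0:
ice -15.2→0 °C: 138×2.09×15.2 = 4384
  latent heat to melt: 138×334 = 46092
  warm the meltwater: 576.84 T
  water: 3026.3(T − 63.2)
3603.2 T = 191263 − 50476 = 140787
T ≈ 39.07 °C — above 0 °C, consistent with complete melting.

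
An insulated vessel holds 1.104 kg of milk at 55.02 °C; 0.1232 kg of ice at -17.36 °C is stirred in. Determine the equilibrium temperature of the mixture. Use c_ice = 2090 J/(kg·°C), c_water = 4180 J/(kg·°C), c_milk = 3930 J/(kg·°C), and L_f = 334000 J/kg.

Sum of m c ΔT and latent-heat terms is zero:
warm ice to 0 °C: 0.1232·2090·(0 − (-17.36)) = 4470; fusion: m_ice L_f = 0.1232·334000 = 41149; warm the meltwater: 514.98 T; milk cools: 1.104·3930·(T − 55.02) = 4338.7(T − 55.02)
4853.7 T = 238716 − 45619 = 193098
T ≈ 39.78 °C (positive, so assuming full melt was valid).

T_f ≈ 39.8 °C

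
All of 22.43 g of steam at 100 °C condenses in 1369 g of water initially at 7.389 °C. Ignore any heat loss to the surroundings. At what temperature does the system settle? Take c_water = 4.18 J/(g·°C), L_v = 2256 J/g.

T_f ≈ 17.6 °C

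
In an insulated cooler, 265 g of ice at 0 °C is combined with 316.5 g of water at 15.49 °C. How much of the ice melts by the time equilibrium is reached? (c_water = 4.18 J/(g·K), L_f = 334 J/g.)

m_melted ≈ 61.4 g

Water can give up m c ΔT = 316.5·4.18·15.49 = 20493 J before reaching 0 °C.
Fully melting the ice requires m_ice L_f = 265·334 = 88510 J.
Since 20493 < 88510 J, not all the ice melts; equilibrium is at 0 °C.
m_melt = 20493 / L_f = 61.36 g.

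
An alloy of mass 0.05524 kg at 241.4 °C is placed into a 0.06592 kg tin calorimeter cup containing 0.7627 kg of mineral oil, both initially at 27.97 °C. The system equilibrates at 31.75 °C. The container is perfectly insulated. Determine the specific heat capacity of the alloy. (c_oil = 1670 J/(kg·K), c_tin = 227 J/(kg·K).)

c ≈ 421 J/(kg·K)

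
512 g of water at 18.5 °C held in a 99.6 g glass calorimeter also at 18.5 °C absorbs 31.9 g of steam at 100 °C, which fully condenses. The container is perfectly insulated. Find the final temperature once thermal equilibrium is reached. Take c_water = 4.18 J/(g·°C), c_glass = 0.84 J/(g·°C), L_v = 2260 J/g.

T_f ≈ 53.7 °C

Let T be the final temperature. ΣQ_i = 0:
condense steam: −31.9×2260 = −72094
  condensate cools 100→T: 31.9×4.18×(T − 100) = 133.34(T − 100)
  water warms: 512×4.18×(T − 18.5) = 2140.2(T − 18.5)
  glass cup: 99.6×0.84×(T − 18.5) = 83.66(T − 18.5)
2357.2 T = 72094 + 13334 + 41141 = 126569
T ≈ 53.70 °C — below 100 °C, confirming all the steam condensed.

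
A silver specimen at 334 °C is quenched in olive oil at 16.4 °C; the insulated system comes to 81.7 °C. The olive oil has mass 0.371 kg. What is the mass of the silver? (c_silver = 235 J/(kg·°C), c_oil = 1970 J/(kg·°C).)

Taking heat into each body as positive, Σ m c ΔT = 0:
m·235·(81.7 − 334) + 0.371·1970·(81.7 − 16.4) = 0
-59290 m = -47726
m = -47726/-59290 ≈ 0.8049 kg

m ≈ 0.805 kg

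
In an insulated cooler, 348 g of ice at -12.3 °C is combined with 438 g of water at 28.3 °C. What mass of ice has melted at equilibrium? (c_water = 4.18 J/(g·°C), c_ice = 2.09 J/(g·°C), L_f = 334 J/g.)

Heat available from the water dropping to 0 °C: 438·4.18·28.3 = 51813 J.
Warming the ice to 0 °C takes 348·2.09·12.3 = 8946 J, leaving 42867 J for melting.
Fully melting the ice requires m_ice L_f = 348·334 = 116232 J.
That's not enough to melt it all — equilibrium is at 0 °C with ice remaining.
m_melt = 42867 / L_f = 128.3 g.

m_melted ≈ 128 g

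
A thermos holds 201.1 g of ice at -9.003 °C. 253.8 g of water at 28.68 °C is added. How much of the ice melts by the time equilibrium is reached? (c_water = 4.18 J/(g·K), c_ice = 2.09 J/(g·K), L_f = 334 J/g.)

m_melted ≈ 79.8 g

Water can give up m c ΔT = 253.8·4.18·28.68 = 30426 J before reaching 0 °C.
Of that, 201.1·2.09·9.003 = 3784 J goes to bring the ice to 0 °C, leaving 26642 J.
Fully melting the ice requires m_ice L_f = 201.1·334 = 67167 J.
Since 26642 < 67167 J, not all the ice melts; equilibrium is at 0 °C.
m_melt = 26642 / L_f = 79.77 g.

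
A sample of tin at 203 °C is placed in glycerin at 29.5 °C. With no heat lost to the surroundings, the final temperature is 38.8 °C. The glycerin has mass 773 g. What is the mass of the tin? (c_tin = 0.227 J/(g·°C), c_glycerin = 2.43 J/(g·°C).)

Energy conservation, ΣQ = 0:
m×0.227×(38.8 − 203) + 773×2.43×(38.8 − 29.5) = 0
-37.27 m = -17469
m = -17469/-37.27 ≈ 468.7 g

m ≈ 469 g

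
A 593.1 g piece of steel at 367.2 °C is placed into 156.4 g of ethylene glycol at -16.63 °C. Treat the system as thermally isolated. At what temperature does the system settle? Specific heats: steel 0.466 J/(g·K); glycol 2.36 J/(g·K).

Heat lost by the steel equals heat gained by the glycol:
593.1×0.466×(367.2 − T) = 156.4×2.36×(T − (-16.63))
276.38(367.2 − T) = 369.1(T − (-16.63))
645.49 T = 95350  ⇒  T ≈ 147.72 °C

T_f ≈ 147.7 °C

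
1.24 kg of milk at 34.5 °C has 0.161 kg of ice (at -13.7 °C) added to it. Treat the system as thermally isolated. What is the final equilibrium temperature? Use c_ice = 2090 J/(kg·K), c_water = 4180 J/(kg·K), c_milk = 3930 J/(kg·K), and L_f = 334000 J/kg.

Net heat exchanged in the isolated system is zero:
warm ice to 0 °C: 0.161×2090×(0 − (-13.7)) = 4609.9; fusion: m_ice L_f = 0.161×334000 = 53774; meltwater 0→T: 0.161×4180×T = 672.98 T; milk: 4873.2(T − 34.5)
5546.2 T = 168125 − 58384 = 109741
T ≈ 19.79 °C (positive, so assuming full melt was valid).

T_f ≈ 19.8 °C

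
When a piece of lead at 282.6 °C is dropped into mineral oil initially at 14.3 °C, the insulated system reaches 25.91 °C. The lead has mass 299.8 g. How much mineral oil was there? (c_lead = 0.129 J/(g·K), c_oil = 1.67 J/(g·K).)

m ≈ 512 g

Energy conservation, ΣQ = 0:
299.8×0.129×(25.91 − 282.6) + m×1.67×(25.91 − 14.3) = 0
19.39 m = 9927.3
m = 9927.3/19.39 ≈ 512 g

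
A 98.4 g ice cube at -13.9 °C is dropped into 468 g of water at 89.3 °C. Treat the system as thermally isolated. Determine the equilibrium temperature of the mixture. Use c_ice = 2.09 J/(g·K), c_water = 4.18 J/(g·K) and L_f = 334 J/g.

T_f ≈ 58.7 °C

Net heat exchanged in the isolated system is zero:
ice -13.9→0 °C: 98.4×2.09×13.9 = 2858.6; melt ice: 98.4×334 = 32866; warm the meltwater: 411.31 T; water cools: 468×4.18×(T − 89.3) = 1956.2(T − 89.3)
2367.6 T = 174692 − 35724 = 138968
T ≈ 58.70 °C (positive, so assuming full melt was valid).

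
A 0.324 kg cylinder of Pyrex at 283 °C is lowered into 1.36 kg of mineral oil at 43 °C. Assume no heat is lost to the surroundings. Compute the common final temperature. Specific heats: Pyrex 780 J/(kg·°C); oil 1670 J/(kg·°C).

T_f is the heat-capacity-weighted average of the initial temperatures:
T_f = (252.72·283 + 2271.2·43) / (252.72 + 2271.2)
    = 169181 / 2523.9 ≈ 67.03 °C

T_f ≈ 67.0 °C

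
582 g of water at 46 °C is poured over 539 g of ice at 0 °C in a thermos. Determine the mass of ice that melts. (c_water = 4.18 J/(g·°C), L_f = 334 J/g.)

Water can give up m c ΔT = 582·4.18·46 = 111907 J before reaching 0 °C.
To melt every bit of ice: 539·334 = 180026 J.
That's not enough to melt it all — equilibrium is at 0 °C with ice remaining.
m_melt = 111907 / L_f = 335.1 g.

m_melted ≈ 335 g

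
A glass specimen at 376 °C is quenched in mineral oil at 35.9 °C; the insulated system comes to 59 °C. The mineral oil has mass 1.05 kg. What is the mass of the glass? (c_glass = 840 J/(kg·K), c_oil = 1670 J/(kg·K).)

m ≈ 0.152 kg

Conservation of energy gives ΣQ = 0:
m·840·(59 − 376) + 1.05·1670·(59 − 35.9) = 0
-266280 m = -40506
m = -40506/-266280 ≈ 0.1521 kg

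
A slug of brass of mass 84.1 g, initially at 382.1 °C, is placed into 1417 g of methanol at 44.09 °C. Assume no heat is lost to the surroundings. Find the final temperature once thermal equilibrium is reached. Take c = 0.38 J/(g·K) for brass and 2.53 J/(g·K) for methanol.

Heat lost by the brass equals heat gained by the methanol:
84.1·0.38·(382.1 − T) = 1417·2.53·(T − 44.09)
31.96(382.1 − T) = 3585(T − 44.09)
3617 T = 170274  ⇒  T ≈ 47.08 °C

T_f ≈ 47.1 °C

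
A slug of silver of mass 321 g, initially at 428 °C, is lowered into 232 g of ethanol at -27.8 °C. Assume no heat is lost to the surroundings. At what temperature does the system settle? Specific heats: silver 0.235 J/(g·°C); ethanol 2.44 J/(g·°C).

T_f ≈ 25.8 °C

Set heat shed by the hot body equal to heat absorbed by the cold body:
321*0.235*(428 − T) = 232*2.44*(T − (-27.8))
75.44(428 − T) = 566.08(T − (-27.8))
641.52 T = 16549  ⇒  T ≈ 25.80 °C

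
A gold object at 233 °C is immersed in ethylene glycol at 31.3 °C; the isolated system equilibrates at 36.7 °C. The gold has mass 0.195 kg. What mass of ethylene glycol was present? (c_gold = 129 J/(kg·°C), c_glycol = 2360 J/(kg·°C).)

Heat gained plus heat lost sum to zero:
0.195·129·(36.7 − 233) + m·2360·(36.7 − 31.3) = 0
12744 m = 4937.9
m = 4937.9/12744 ≈ 0.3875 kg

m ≈ 0.387 kg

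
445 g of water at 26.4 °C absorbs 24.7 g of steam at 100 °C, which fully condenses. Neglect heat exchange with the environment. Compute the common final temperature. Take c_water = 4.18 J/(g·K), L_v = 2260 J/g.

T_f ≈ 58.7 °C

Conservation of energy gives ΣQ = 0:
latent heat released on condensation: 24.7·2260 = 55822; condensed water 100 °C→T: 103.25(T − 100); original water: 1860.1(T − 26.4)
1963.3 T = 55822 + 10325 + 49107 = 115253
T ≈ 58.70 °C — below 100 °C, confirming all the steam condensed.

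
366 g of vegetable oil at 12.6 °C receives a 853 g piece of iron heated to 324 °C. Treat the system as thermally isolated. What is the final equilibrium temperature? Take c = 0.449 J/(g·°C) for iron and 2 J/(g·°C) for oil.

T_f ≈ 119.6 °C

Conservation of energy gives ΣQ = 0:
853*0.449*(T − 324) + 366*2*(T − 12.6) = 0
383(T − 324) + 732(T − 12.6) = 0
1115 T = 133314
T ≈ 119.56 °C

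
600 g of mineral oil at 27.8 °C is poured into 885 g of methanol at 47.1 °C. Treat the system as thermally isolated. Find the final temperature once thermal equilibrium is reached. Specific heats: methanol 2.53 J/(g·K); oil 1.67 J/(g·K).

T_f ≈ 41.1 °C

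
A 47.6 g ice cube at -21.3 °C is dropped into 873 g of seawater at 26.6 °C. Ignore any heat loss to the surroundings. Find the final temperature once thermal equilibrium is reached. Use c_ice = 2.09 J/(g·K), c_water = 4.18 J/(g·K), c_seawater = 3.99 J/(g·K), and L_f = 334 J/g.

Net heat exchanged in the isolated system is zero:
ice -21.3→0 °C: 47.6·2.09·21.3 = 2119
  fusion: m_ice L_f = 47.6·334 = 15898
  warm the meltwater: 198.97 T
  seawater cools: 873·3.99·(T − 26.6) = 3483.3(T − 26.6)
3682.2 T = 92655 − 18017 = 74638
T ≈ 20.27 °C. Since T > 0 °C, the all-ice-melts assumption holds.

T_f ≈ 20.3 °C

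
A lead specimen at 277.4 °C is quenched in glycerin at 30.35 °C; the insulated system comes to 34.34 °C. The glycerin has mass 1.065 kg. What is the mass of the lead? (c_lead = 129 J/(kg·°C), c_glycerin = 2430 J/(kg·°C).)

|Q_lead| = |Q_glycerin|:
m·129·(277.4 − 34.34) = 1.065·2430·(34.34 − 30.35)
31355 m = 10326  ⇒  m ≈ 0.3293 kg

m ≈ 0.329 kg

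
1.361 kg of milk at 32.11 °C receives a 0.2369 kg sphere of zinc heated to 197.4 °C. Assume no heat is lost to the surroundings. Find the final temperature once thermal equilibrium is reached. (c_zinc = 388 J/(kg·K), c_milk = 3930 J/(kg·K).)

T_f ≈ 34.9 °C

Let T be the final temperature. ΣQ_i = 0:
0.2369·388·(T − 197.4) + 1.361·3930·(T − 32.11) = 0
91.92(T − 197.4) + 5348.7(T − 32.11) = 0
(91.92 + 5348.7) T = 91.92·197.4 + 5348.7·32.11
T ≈ 34.90 °C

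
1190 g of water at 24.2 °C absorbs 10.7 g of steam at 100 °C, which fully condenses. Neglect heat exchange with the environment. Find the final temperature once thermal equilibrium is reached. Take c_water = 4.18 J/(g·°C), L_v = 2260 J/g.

T_f ≈ 29.7 °C

Let T be the final temperature. ΣQ_i = 0:
latent heat released on condensation: 10.7×2260 = 24182; condensed water 100 °C→T: 44.73(T − 100); original water: 4974.2(T − 24.2)
5018.9 T = 24182 + 4472.6 + 120376 = 149030
T ≈ 29.69 °C (< 100 °C, so full condensation is consistent).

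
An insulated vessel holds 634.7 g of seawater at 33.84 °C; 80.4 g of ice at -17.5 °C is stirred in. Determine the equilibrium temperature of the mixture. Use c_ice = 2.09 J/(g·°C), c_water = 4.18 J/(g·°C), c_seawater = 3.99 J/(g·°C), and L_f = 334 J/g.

Net heat exchanged in the isolated system is zero:
warm ice to 0 °C: 80.4×2.09×(0 − (-17.5)) = 2940.6; fusion: m_ice L_f = 80.4×334 = 26854; warm the meltwater: 336.07 T; seawater cools: 634.7×3.99×(T − 33.84) = 2532.5(T − 33.84)
2868.5 T = 85698 − 29794 = 55904
T ≈ 19.49 °C — above 0 °C, consistent with complete melting.

T_f ≈ 19.5 °C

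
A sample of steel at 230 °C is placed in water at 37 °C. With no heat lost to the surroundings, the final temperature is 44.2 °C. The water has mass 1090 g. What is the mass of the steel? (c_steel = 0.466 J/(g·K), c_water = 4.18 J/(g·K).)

Energy conservation, ΣQ = 0:
m×0.466×(44.2 − 230) + 1090×4.18×(44.2 − 37) = 0
-86.58 m = -32805
m = -32805/-86.58 ≈ 378.9 g

m ≈ 379 g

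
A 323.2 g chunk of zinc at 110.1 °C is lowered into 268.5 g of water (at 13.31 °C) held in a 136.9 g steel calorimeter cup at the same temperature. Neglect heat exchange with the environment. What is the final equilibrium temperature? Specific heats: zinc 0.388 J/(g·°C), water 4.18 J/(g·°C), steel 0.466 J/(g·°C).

T_f ≈ 22.6 °C

Energy conservation, ΣQ = 0:
323.2·0.388·(T − 110.1) + 268.5·4.18·(T − 13.31) + 136.9·0.466·(T − 13.31) = 0
125.4(T − 110.1) + 1122.3(T − 13.31) + 63.8(T − 13.31) = 0
(125.4 + 1122.3 + 63.8) T = 125.4·110.1 + 1122.3·13.31 + 63.8·13.31
T = 29594 / 1311.5 = 22.6 °C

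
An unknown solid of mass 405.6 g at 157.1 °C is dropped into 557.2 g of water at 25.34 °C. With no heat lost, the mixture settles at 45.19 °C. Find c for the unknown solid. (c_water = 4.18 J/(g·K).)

c ≈ 1.02 J/(g·K)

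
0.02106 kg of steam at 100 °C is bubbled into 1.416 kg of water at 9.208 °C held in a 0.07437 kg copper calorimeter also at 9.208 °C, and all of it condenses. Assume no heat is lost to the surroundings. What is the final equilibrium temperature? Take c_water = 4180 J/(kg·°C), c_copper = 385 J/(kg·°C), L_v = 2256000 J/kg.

Sum of m c ΔT and latent-heat terms is zero:
condense steam: −0.02106·2256000 = −47511
  condensate cools 100→T: 0.02106·4180·(T − 100) = 88.03(T − 100)
  water warms: 1.416·4180·(T − 9.208) = 5918.9(T − 9.208)
  copper cup: 0.07437·385·(T − 9.208) = 28.63(T − 9.208)
6035.5 T = 47511 + 8803.1 + 54765 = 111079
T ≈ 18.40 °C, under the boiling point, so the assumption holds.

T_f ≈ 18.4 °C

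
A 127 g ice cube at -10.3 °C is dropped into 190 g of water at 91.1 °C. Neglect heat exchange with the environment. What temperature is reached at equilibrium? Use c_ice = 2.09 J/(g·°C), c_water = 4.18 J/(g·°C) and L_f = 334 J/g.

Setting the total heat transfer to zero:
ice -10.3→0 °C: 127·2.09·10.3 = 2733.9; fusion: m_ice L_f = 127·334 = 42418; warm the meltwater: 530.86 T; water: 794.2(T − 91.1)
1325.1 T = 72352 − 45152 = 27200
T ≈ 20.53 °C — above 0 °C, consistent with complete melting.

T_f ≈ 20.5 °C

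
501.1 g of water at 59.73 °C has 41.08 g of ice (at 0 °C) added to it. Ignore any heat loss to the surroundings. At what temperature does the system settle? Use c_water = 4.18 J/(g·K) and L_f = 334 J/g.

Energy conservation, ΣQ = 0:
fusion: m_ice L_f = 41.08×334 = 13721
  meltwater 0→T: 41.08×4.18×T = 171.71 T
  water: 2094.6(T − 59.73)
2266.3 T = 125110 − 13721 = 111390
T ≈ 49.15 °C — above 0 °C, consistent with complete melting.

T_f ≈ 49.2 °C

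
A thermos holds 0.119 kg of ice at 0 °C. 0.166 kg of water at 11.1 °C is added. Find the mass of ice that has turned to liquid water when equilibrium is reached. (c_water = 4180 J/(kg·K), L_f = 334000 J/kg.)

m_melted ≈ 0.0231 kg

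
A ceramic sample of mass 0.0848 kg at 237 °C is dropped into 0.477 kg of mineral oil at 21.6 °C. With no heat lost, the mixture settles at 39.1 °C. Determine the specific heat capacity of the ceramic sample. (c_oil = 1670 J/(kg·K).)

Energy conservation, ΣQ = 0:
0.0848·c·(39.1 − 237) + 0.477·1670·(39.1 − 21.6) = 0
-16.78 c = -13940
c = -13940/-16.78 ≈ 830.7 J/(kg·K)

c ≈ 831 J/(kg·K)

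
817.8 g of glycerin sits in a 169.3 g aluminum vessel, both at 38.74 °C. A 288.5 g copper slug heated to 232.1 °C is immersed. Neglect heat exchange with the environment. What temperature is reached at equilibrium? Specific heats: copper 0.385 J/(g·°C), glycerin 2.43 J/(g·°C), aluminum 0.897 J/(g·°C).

T_f = Σ m_i c_i T_i / Σ m_i c_i:
T_f = (111.07*232.1 + 1987.3*38.74 + 151.86*38.74) / (111.07 + 1987.3 + 151.86)
    = 108649 / 2250.2 ≈ 48.28 °C

T_f ≈ 48.3 °C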